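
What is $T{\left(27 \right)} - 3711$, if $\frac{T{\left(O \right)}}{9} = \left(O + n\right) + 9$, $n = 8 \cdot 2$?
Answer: $-3243$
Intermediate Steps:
$n = 16$
$T{\left(O \right)} = 225 + 9 O$ ($T{\left(O \right)} = 9 \left(\left(O + 16\right) + 9\right) = 9 \left(\left(16 + O\right) + 9\right) = 9 \left(25 + O\right) = 225 + 9 O$)
$T{\left(27 \right)} - 3711 = \left(225 + 9 \cdot 27\right) - 3711 = \left(225 + 243\right) - 3711 = 468 - 3711 = -3243$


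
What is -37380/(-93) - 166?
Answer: 7314/31 ≈ 235.94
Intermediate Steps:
-37380/(-93) - 166 = -37380*(-1)/93 - 166 = -140*(-89/31) - 166 = 12460/31 - 166 = 7314/31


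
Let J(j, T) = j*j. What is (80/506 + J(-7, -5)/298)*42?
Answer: 510657/37697 ≈ 13.546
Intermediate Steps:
J(j, T) = j²
(80/506 + J(-7, -5)/298)*42 = (80/506 + (-7)²/298)*42 = (80*(1/506) + 49*(1/298))*42 = (40/253 + 49/298)*42 = (24317/75394)*42 = 510657/37697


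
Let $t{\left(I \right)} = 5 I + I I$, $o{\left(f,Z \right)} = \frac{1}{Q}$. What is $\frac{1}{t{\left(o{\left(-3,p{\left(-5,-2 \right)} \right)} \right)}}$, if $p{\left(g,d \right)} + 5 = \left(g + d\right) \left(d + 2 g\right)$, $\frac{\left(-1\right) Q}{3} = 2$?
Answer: $- \frac{36}{29} \approx -1.2414$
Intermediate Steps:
$Q = -6$ ($Q = \left(-3\right) 2 = -6$)
$p{\left(g,d \right)} = -5 + \left(d + g\right) \left(d + 2 g\right)$ ($p{\left(g,d \right)} = -5 + \left(g + d\right) \left(d + 2 g\right) = -5 + \left(d + g\right) \left(d + 2 g\right)$)
$o{\left(f,Z \right)} = - \frac{1}{6}$ ($o{\left(f,Z \right)} = \frac{1}{-6} = - \frac{1}{6}$)
$t{\left(I \right)} = I^{2} + 5 I$ ($t{\left(I \right)} = 5 I + I^{2} = I^{2} + 5 I$)
$\frac{1}{t{\left(o{\left(-3,p{\left(-5,-2 \right)} \right)} \right)}} = \frac{1}{\left(- \frac{1}{6}\right) \left(5 - \frac{1}{6}\right)} = \frac{1}{\left(- \frac{1}{6}\right) \frac{29}{6}} = \frac{1}{- \frac{29}{36}} = - \frac{36}{29}$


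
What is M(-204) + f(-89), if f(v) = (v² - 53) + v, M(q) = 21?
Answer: 7800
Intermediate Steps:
f(v) = -53 + v + v² (f(v) = (-53 + v²) + v = -53 + v + v²)
M(-204) + f(-89) = 21 + (-53 - 89 + (-89)²) = 21 + (-53 - 89 + 7921) = 21 + 7779 = 7800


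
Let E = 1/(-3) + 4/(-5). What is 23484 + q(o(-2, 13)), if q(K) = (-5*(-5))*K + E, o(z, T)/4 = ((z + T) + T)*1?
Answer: 388243/15 ≈ 25883.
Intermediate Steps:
E = -17/15 (E = 1*(-⅓) + 4*(-⅕) = -⅓ - ⅘ = -17/15 ≈ -1.1333)
o(z, T) = 4*z + 8*T (o(z, T) = 4*(((z + T) + T)*1) = 4*(((T + z) + T)*1) = 4*((z + 2*T)*1) = 4*(z + 2*T) = 4*z + 8*T)
q(K) = -17/15 + 25*K (q(K) = (-5*(-5))*K - 17/15 = 25*K - 17/15 = -17/15 + 25*K)
23484 + q(o(-2, 13)) = 23484 + (-17/15 + 25*(4*(-2) + 8*13)) = 23484 + (-17/15 + 25*(-8 + 104)) = 23484 + (-17/15 + 25*96) = 23484 + (-17/15 + 2400) = 23484 + 35983/15 = 388243/15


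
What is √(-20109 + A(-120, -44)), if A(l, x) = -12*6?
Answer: 31*I*√21 ≈ 142.06*I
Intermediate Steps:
A(l, x) = -72 (A(l, x) = -3*24 = -72)
√(-20109 + A(-120, -44)) = √(-20109 - 72) = √(-20181) = 31*I*√21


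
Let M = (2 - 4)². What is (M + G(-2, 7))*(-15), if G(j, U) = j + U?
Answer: -135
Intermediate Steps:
G(j, U) = U + j
M = 4 (M = (-2)² = 4)
(M + G(-2, 7))*(-15) = (4 + (7 - 2))*(-15) = (4 + 5)*(-15) = 9*(-15) = -135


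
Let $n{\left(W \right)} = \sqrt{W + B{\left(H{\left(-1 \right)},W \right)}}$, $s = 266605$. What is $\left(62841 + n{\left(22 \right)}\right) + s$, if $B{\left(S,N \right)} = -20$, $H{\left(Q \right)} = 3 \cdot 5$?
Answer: $329446 + \sqrt{2} \approx 3.2945 \cdot 10^{5}$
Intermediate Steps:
$H{\left(Q \right)} = 15$
$n{\left(W \right)} = \sqrt{-20 + W}$ ($n{\left(W \right)} = \sqrt{W - 20} = \sqrt{-20 + W}$)
$\left(62841 + n{\left(22 \right)}\right) + s = \left(62841 + \sqrt{-20 + 22}\right) + 266605 = \left(62841 + \sqrt{2}\right) + 266605 = 329446 + \sqrt{2}$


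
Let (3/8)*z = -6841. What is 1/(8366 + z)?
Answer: -3/29630 ≈ -0.00010125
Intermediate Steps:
z = -54728/3 (z = (8/3)*(-6841) = -54728/3 ≈ -18243.)
1/(8366 + z) = 1/(8366 - 54728/3) = 1/(-29630/3) = -3/29630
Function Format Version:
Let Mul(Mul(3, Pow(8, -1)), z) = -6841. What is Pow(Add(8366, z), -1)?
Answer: Rational(-3, 29630) ≈ -0.00010125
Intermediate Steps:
z = Rational(-54728, 3) (z = Mul(Rational(8, 3), -6841) = Rational(-54728, 3) ≈ -18243.)
Pow(Add(8366, z), -1) = Pow(Add(8366, Rational(-54728, 3)), -1) = Pow(Rational(-29630, 3), -1) = Rational(-3, 29630)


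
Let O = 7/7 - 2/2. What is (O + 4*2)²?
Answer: 64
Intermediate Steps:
O = 0 (O = 7*(⅐) - 2*½ = 1 - 1 = 0)
(O + 4*2)² = (0 + 4*2)² = (0 + 8)² = 8² = 64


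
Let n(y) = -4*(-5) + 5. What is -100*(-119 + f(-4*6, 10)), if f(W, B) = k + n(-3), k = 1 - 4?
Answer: 9700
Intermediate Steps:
k = -3
n(y) = 25 (n(y) = 20 + 5 = 25)
f(W, B) = 22 (f(W, B) = -3 + 25 = 22)
-100*(-119 + f(-4*6, 10)) = -100*(-119 + 22) = -100*(-97) = 9700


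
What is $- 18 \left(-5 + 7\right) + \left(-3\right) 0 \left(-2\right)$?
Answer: $-36$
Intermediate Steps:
$- 18 \left(-5 + 7\right) + \left(-3\right) 0 \left(-2\right) = \left(-18\right) 2 + 0 \left(-2\right) = -36 + 0 = -36$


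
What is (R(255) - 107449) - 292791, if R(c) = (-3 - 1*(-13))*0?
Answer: -400240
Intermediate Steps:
R(c) = 0 (R(c) = (-3 + 13)*0 = 10*0 = 0)
(R(255) - 107449) - 292791 = (0 - 107449) - 292791 = -107449 - 292791 = -400240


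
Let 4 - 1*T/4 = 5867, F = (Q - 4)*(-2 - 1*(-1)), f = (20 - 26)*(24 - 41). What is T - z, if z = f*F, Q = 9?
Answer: -22942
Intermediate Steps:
f = 102 (f = -6*(-17) = 102)
F = -5 (F = (9 - 4)*(-2 - 1*(-1)) = 5*(-2 + 1) = 5*(-1) = -5)
z = -510 (z = 102*(-5) = -510)
T = -23452 (T = 16 - 4*5867 = 16 - 23468 = -23452)
T - z = -23452 - 1*(-510) = -23452 + 510 = -22942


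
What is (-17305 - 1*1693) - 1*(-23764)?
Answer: 4766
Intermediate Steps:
(-17305 - 1*1693) - 1*(-23764) = (-17305 - 1693) + 23764 = -18998 + 23764 = 4766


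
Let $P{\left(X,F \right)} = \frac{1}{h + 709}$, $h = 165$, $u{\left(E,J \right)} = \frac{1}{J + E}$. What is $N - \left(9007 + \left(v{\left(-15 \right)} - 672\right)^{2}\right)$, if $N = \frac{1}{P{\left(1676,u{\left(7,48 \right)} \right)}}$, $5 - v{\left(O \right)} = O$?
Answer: $-433237$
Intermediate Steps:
$u{\left(E,J \right)} = \frac{1}{E + J}$
$v{\left(O \right)} = 5 - O$
$P{\left(X,F \right)} = \frac{1}{874}$ ($P{\left(X,F \right)} = \frac{1}{165 + 709} = \frac{1}{874}$)
$N = 874$ ($N = \frac{1}{\frac{1}{874}} = 874$)
$N - \left(9007 + \left(v{\left(-15 \right)} - 672\right)^{2}\right) = 874 - \left(9007 + \left(\left(5 - -15\right) - 672\right)^{2}\right) = 874 - \left(9007 + \left(\left(5 + 15\right) - 672\right)^{2}\right) = 874 - \left(9007 + \left(20 - 672\right)^{2}\right) = 874 - 434111 = -433237$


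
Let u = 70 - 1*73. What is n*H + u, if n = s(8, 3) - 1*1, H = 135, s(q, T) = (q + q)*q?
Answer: 17142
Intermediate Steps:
u = -3 (u = 70 - 73 = -3)
s(q, T) = 2*q² (s(q, T) = (2*q)*q = 2*q²)
n = 127 (n = 2*8² - 1*1 = 2*64 - 1 = 128 - 1 = 127)
n*H + u = 127*135 - 3 = 17145 - 3 = 17142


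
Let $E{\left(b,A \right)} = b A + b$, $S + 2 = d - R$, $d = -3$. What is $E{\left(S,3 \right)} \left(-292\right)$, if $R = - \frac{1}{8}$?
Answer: $5694$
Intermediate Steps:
$R = - \frac{1}{8}$ ($R = \left(-1\right) \frac{1}{8} = - \frac{1}{8} \approx -0.125$)
$S = - \frac{39}{8}$ ($S = -2 - \frac{23}{8} = - \frac{39}{8} \approx -4.875$)
$E{\left(b,A \right)} = b + A b$ ($E{\left(b,A \right)} = A b + b = b + A b$)
$E{\left(S,3 \right)} \left(-292\right) = - \frac{39 \left(1 + 3\right)}{8} \left(-292\right) = \left(- \frac{39}{8}\right) 4 \left(-292\right) = \left(- \frac{39}{2}\right) \left(-292\right) = 5694$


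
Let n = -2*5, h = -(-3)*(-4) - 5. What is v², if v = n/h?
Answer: 100/289 ≈ 0.34602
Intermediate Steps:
h = -17 (h = -1*12 - 5 = -12 - 5 = -17)
n = -10
v = 10/17 (v = -10/(-17) = -10*(-1/17) = 10/17 ≈ 0.58823)
v² = (10/17)² = 100/289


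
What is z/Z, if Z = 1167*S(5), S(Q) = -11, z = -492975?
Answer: 164325/4279 ≈ 38.403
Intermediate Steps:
Z = -12837 (Z = 1167*(-11) = -12837)
z/Z = -492975/(-12837) = -492975*(-1/12837) = 164325/4279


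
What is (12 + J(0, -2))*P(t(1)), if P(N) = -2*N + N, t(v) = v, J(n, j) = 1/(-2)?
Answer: -23/2 ≈ -11.500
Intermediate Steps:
J(n, j) = -½
P(N) = -N
(12 + J(0, -2))*P(t(1)) = (12 - ½)*(-1*1) = (23/2)*(-1) = -23/2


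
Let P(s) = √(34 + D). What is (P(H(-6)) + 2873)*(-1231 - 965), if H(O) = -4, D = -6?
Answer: -6309108 - 4392*√7 ≈ -6.3207e+6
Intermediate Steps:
P(s) = 2*√7 (P(s) = √(34 - 6) = √28 = 2*√7)
(P(H(-6)) + 2873)*(-1231 - 965) = (2*√7 + 2873)*(-1231 - 965) = (2873 + 2*√7)*(-2196) = -6309108 - 4392*√7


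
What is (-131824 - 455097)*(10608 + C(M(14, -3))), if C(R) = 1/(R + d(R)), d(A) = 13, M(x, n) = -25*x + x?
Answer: -2011016136743/323 ≈ -6.2261e+9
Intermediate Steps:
M(x, n) = -24*x
C(R) = 1/(13 + R) (C(R) = 1/(R + 13) = 1/(13 + R))
(-131824 - 455097)*(10608 + C(M(14, -3))) = (-131824 - 455097)*(10608 + 1/(13 - 24*14)) = -586921*(10608 + 1/(13 - 336)) = -586921*(10608 + 1/(-323)) = -586921*(10608 - 1/323) = -586921*3426383/323 = -2011016136743/323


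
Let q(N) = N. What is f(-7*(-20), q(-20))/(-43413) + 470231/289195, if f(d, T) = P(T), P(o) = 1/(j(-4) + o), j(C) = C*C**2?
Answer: 1714787915047/1054605092940 ≈ 1.6260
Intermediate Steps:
j(C) = C**3
P(o) = 1/(-64 + o) (P(o) = 1/((-4)**3 + o) = 1/(-64 + o))
f(d, T) = 1/(-64 + T)
f(-7*(-20), q(-20))/(-43413) + 470231/289195 = 1/(-64 - 20*(-43413)) + 470231/289195 = -1/43413/(-84) + 470231*(1/289195) = -1/84*(-1/43413) + 470231/289195 = 1/3646692 + 470231/289195 = 1714787915047/1054605092940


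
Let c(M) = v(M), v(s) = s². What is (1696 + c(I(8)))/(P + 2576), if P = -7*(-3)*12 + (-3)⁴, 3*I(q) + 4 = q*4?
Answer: 16048/26181 ≈ 0.61296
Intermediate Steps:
I(q) = -4/3 + 4*q/3 (I(q) = -4/3 + (q*4)/3 = -4/3 + (4*q)/3 = -4/3 + 4*q/3)
c(M) = M²
P = 333 (P = 21*12 + 81 = 252 + 81 = 333)
(1696 + c(I(8)))/(P + 2576) = (1696 + (-4/3 + (4/3)*8)²)/(333 + 2576) = (1696 + (-4/3 + 32/3)²)/2909 = (1696 + (28/3)²)*(1/2909) = (1696 + 784/9)*(1/2909) = (16048/9)*(1/2909) = 16048/26181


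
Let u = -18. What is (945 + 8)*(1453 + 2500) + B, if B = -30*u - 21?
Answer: 3767728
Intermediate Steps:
B = 519 (B = -30*(-18) - 21 = 540 - 21 = 519)
(945 + 8)*(1453 + 2500) + B = (945 + 8)*(1453 + 2500) + 519 = 953*3953 + 519 = 3767209 + 519 = 3767728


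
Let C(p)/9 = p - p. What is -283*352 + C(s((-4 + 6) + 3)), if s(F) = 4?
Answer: -99616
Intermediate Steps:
C(p) = 0 (C(p) = 9*(p - p) = 9*0 = 0)
-283*352 + C(s((-4 + 6) + 3)) = -283*352 + 0 = -99616 + 0 = -99616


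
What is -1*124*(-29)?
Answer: 3596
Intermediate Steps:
-1*124*(-29) = -124*(-29) = 3596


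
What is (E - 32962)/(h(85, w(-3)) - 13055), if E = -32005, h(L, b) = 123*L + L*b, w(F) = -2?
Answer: 64967/2770 ≈ 23.454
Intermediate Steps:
(E - 32962)/(h(85, w(-3)) - 13055) = (-32005 - 32962)/(85*(123 - 2) - 13055) = -64967/(85*121 - 13055) = -64967/(10285 - 13055) = -64967/(-2770) = -64967*(-1/2770) = 64967/2770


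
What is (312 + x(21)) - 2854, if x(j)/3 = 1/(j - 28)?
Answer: -17797/7 ≈ -2542.4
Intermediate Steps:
x(j) = 3/(-28 + j) (x(j) = 3/(j - 28) = 3/(-28 + j))
(312 + x(21)) - 2854 = (312 + 3/(-28 + 21)) - 2854 = (312 + 3/(-7)) - 2854 = (312 + 3*(-⅐)) - 2854 = (312 - 3/7) - 2854 = 2181/7 - 2854 = -17797/7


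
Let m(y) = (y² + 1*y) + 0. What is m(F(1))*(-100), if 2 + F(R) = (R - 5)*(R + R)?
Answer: -9000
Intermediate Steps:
F(R) = -2 + 2*R*(-5 + R) (F(R) = -2 + (R - 5)*(R + R) = -2 + (-5 + R)*(2*R) = -2 + 2*R*(-5 + R))
m(y) = y + y² (m(y) = (y² + y) + 0 = (y + y²) + 0 = y + y²)
m(F(1))*(-100) = ((-2 - 10*1 + 2*1²)*(1 + (-2 - 10*1 + 2*1²)))*(-100) = ((-2 - 10 + 2*1)*(1 + (-2 - 10 + 2*1)))*(-100) = ((-2 - 10 + 2)*(1 + (-2 - 10 + 2)))*(-100) = -10*(1 - 10)*(-100) = -10*(-9)*(-100) = 90*(-100) = -9000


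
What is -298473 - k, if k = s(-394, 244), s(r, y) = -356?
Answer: -298117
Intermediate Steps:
k = -356
-298473 - k = -298473 - 1*(-356) = -298473 + 356 = -298117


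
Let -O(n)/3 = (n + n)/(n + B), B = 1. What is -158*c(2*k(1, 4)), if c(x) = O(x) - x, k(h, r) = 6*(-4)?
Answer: -310944/47 ≈ -6615.8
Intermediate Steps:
k(h, r) = -24
O(n) = -6*n/(1 + n) (O(n) = -3*(n + n)/(n + 1) = -3*2*n/(1 + n) = -6*n/(1 + n))
c(x) = -x - 6*x/(1 + x) (c(x) = -6*x/(1 + x) - x = -x - 6*x/(1 + x))
-158*c(2*k(1, 4)) = -158*2*(-24)*(-7 - 2*(-24))/(1 + 2*(-24)) = -(-7584)*(-7 - 1*(-48))/(1 - 48) = -(-7584)*(-7 + 48)/(-47) = -(-7584)*(-1)*41/47 = -158*1968/47 = -310944/47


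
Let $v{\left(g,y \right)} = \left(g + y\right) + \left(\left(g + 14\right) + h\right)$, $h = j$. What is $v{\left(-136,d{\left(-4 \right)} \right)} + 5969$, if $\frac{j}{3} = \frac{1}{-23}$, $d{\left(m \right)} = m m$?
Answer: $\frac{131718}{23} \approx 5726.9$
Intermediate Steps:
$d{\left(m \right)} = m^{2}$
$j = - \frac{3}{23}$ ($j = \frac{3}{-23} = 3 \left(- \frac{1}{23}\right) = - \frac{3}{23} \approx -0.13043$)
$h = - \frac{3}{23} \approx -0.13043$
$v{\left(g,y \right)} = \frac{319}{23} + y + 2 g$ ($v{\left(g,y \right)} = \left(g + y\right) + \left(\left(g + 14\right) - \frac{3}{23}\right) = \left(g + y\right) + \left(\left(14 + g\right) - \frac{3}{23}\right) = \left(g + y\right) + \left(\frac{319}{23} + g\right) = \frac{319}{23} + y + 2 g$)
$v{\left(-136,d{\left(-4 \right)} \right)} + 5969 = \left(\frac{319}{23} + \left(-4\right)^{2} + 2 \left(-136\right)\right) + 5969 = \left(\frac{319}{23} + 16 - 272\right) + 5969 = - \frac{5569}{23} + 5969 = \frac{131718}{23}$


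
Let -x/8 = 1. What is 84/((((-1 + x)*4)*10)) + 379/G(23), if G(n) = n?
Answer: 11209/690 ≈ 16.245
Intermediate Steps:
x = -8 (x = -8*1 = -8)
84/((((-1 + x)*4)*10)) + 379/G(23) = 84/((((-1 - 8)*4)*10)) + 379/23 = 84/((-9*4*10)) + 379*(1/23) = 84/((-36*10)) + 379/23 = 84/(-360) + 379/23 = 84*(-1/360) + 379/23 = -7/30 + 379/23 = 11209/690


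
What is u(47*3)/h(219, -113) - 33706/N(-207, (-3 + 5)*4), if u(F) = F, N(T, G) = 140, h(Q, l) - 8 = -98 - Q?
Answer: -1739149/7210 ≈ -241.21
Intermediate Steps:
h(Q, l) = -90 - Q (h(Q, l) = 8 + (-98 - Q) = -90 - Q)
u(47*3)/h(219, -113) - 33706/N(-207, (-3 + 5)*4) = (47*3)/(-90 - 1*219) - 33706/140 = 141/(-90 - 219) - 33706*1/140 = 141/(-309) - 16853/70 = 141*(-1/309) - 16853/70 = -47/103 - 16853/70 = -1739149/7210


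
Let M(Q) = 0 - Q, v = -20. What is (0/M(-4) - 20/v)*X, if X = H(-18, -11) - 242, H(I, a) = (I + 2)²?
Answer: 14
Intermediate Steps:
M(Q) = -Q
H(I, a) = (2 + I)²
X = 14 (X = (2 - 18)² - 242 = (-16)² - 242 = 256 - 242 = 14)
(0/M(-4) - 20/v)*X = (0/((-1*(-4))) - 20/(-20))*14 = (0/4 - 20*(-1/20))*14 = (0*(¼) + 1)*14 = (0 + 1)*14 = 1*14 = 14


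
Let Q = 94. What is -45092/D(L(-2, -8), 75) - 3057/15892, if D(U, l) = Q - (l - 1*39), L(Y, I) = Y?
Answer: -12358265/15892 ≈ -777.64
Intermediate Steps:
D(U, l) = 133 - l (D(U, l) = 94 - (l - 1*39) = 94 - (l - 39) = 94 - (-39 + l) = 94 + (39 - l) = 133 - l)
-45092/D(L(-2, -8), 75) - 3057/15892 = -45092/(133 - 1*75) - 3057/15892 = -45092/(133 - 75) - 3057*1/15892 = -45092/58 - 3057/15892 = -45092*1/58 - 3057/15892 = -22546/29 - 3057/15892 = -12358265/15892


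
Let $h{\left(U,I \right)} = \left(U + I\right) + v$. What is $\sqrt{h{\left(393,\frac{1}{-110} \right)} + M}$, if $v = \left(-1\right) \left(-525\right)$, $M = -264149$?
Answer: $\frac{i \sqrt{3185095210}}{110} \approx 513.06 i$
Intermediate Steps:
$v = 525$
$h{\left(U,I \right)} = 525 + I + U$ ($h{\left(U,I \right)} = \left(U + I\right) + 525 = \left(I + U\right) + 525 = 525 + I + U$)
$\sqrt{h{\left(393,\frac{1}{-110} \right)} + M} = \sqrt{\left(525 + \frac{1}{-110} + 393\right) - 264149} = \sqrt{\left(525 - \frac{1}{110} + 393\right) - 264149} = \sqrt{\frac{100979}{110} - 264149} = \sqrt{- \frac{28955411}{110}} = \frac{i \sqrt{3185095210}}{110}$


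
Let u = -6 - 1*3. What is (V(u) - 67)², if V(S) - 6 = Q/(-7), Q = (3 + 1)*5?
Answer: 199809/49 ≈ 4077.7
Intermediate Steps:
Q = 20 (Q = 4*5 = 20)
u = -9 (u = -6 - 3 = -9)
V(S) = 22/7 (V(S) = 6 + 20/(-7) = 6 + 20*(-⅐) = 6 - 20/7 = 22/7)
(V(u) - 67)² = (22/7 - 67)² = (-447/7)² = 199809/49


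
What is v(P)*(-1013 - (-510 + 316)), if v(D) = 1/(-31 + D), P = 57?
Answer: -63/2 ≈ -31.500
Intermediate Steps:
v(P)*(-1013 - (-510 + 316)) = (-1013 - (-510 + 316))/(-31 + 57) = (-1013 - 1*(-194))/26 = (-1013 + 194)/26 = (1/26)*(-819) = -63/2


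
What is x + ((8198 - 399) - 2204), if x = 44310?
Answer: 49905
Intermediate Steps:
x + ((8198 - 399) - 2204) = 44310 + ((8198 - 399) - 2204) = 44310 + (7799 - 2204) = 44310 + 5595 = 49905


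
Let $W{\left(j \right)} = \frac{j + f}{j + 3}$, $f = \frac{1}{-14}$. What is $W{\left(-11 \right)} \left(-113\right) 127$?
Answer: $- \frac{2224405}{112} \approx -19861.0$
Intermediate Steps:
$f = - \frac{1}{14} \approx -0.071429$
$W{\left(j \right)} = \frac{- \frac{1}{14} + j}{3 + j}$ ($W{\left(j \right)} = \frac{j - \frac{1}{14}}{j + 3} = \frac{- \frac{1}{14} + j}{3 + j}$)
$W{\left(-11 \right)} \left(-113\right) 127 = \frac{- \frac{1}{14} - 11}{3 - 11} \left(-113\right) 127 = \frac{1}{-8} \left(- \frac{155}{14}\right) \left(-113\right) 127 = \left(- \frac{1}{8}\right) \left(- \frac{155}{14}\right) \left(-113\right) 127 = \frac{155}{112} \left(-113\right) 127 = \left(- \frac{17515}{112}\right) 127 = - \frac{2224405}{112}$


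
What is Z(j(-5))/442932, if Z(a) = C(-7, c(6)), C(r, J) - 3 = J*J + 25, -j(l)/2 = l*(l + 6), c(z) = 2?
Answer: 8/110733 ≈ 7.2246e-5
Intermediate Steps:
j(l) = -2*l*(6 + l) (j(l) = -2*l*(l + 6) = -2*l*(6 + l))
C(r, J) = 28 + J² (C(r, J) = 3 + (J*J + 25) = 3 + (J² + 25) = 3 + (25 + J²) = 28 + J²)
Z(a) = 32 (Z(a) = 28 + 2² = 28 + 4 = 32)
Z(j(-5))/442932 = 32/442932 = 32*(1/442932) = 8/110733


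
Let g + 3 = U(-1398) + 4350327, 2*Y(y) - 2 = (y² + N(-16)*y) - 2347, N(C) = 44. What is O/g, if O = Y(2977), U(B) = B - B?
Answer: 2247793/2175162 ≈ 1.0334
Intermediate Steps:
U(B) = 0
Y(y) = -2345/2 + y²/2 + 22*y (Y(y) = 1 + ((y² + 44*y) - 2347)/2 = 1 + (-2347 + y² + 44*y)/2 = 1 + (-2347/2 + y²/2 + 22*y) = -2345/2 + y²/2 + 22*y)
g = 4350324 (g = -3 + (0 + 4350327) = -3 + 4350327 = 4350324)
O = 4495586 (O = -2345/2 + (½)*2977² + 22*2977 = -2345/2 + (½)*8862529 + 65494 = -2345/2 + 8862529/2 + 65494 = 4495586)
O/g = 4495586/4350324 = 4495586*(1/4350324) = 2247793/2175162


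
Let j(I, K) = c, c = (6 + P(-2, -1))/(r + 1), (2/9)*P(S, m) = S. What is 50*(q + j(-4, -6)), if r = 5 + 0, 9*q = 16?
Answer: 575/9 ≈ 63.889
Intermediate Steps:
q = 16/9 (q = (1/9)*16 = 16/9 ≈ 1.7778)
r = 5
P(S, m) = 9*S/2
c = -1/2 (c = (6 + (9/2)*(-2))/(5 + 1) = (6 - 9)/6 = -3*1/6 = -1/2 ≈ -0.50000)
j(I, K) = -1/2
50*(q + j(-4, -6)) = 50*(16/9 - 1/2) = 50*(23/18) = 575/9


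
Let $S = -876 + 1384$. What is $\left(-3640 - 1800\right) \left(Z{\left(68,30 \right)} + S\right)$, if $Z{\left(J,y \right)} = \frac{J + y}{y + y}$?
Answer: $- \frac{8317216}{3} \approx -2.7724 \cdot 10^{6}$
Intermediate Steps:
$S = 508$
$Z{\left(J,y \right)} = \frac{J + y}{2 y}$
$\left(-3640 - 1800\right) \left(Z{\left(68,30 \right)} + S\right) = \left(-3640 - 1800\right) \left(\frac{68 + 30}{2 \cdot 30} + 508\right) = - 5440 \left(\frac{1}{2} \cdot \frac{1}{30} \cdot 98 + 508\right) = - 5440 \left(\frac{49}{30} + 508\right) = \left(-5440\right) \frac{15289}{30} = - \frac{8317216}{3}$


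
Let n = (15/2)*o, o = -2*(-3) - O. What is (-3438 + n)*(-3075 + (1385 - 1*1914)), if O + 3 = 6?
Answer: 12309462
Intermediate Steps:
O = 3 (O = -3 + 6 = 3)
o = 3 (o = -2*(-3) - 1*3 = 6 - 3 = 3)
n = 45/2 (n = (15/2)*3 = 45/2 ≈ 22.500)
(-3438 + n)*(-3075 + (1385 - 1*1914)) = (-3438 + 45/2)*(-3075 + (1385 - 1*1914)) = -6831*(-3075 + (1385 - 1914))/2 = -6831*(-3075 - 529)/2 = -6831/2*(-3604) = 12309462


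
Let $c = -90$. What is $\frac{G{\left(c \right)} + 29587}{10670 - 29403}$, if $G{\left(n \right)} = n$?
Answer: $- \frac{2269}{1441} \approx -1.5746$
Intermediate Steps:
$\frac{G{\left(c \right)} + 29587}{10670 - 29403} = \frac{-90 + 29587}{10670 - 29403} = \frac{29497}{-18733} = 29497 \left(- \frac{1}{18733}\right) = - \frac{2269}{1441}$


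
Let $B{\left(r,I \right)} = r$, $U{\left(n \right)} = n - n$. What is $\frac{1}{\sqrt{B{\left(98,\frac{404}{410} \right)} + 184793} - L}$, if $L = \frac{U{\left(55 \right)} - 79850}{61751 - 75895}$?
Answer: $\frac{282349600}{9245393597319} + \frac{50013184 \sqrt{184891}}{9245393597319} \approx 0.0023566$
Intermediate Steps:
$U{\left(n \right)} = 0$
$L = \frac{39925}{7072}$ ($L = \frac{0 - 79850}{61751 - 75895} = \frac{0 - 79850}{-14144} = \left(-79850\right) \left(- \frac{1}{14144}\right) = \frac{39925}{7072} \approx 5.6455$)
$\frac{1}{\sqrt{B{\left(98,\frac{404}{410} \right)} + 184793} - L} = \frac{1}{\sqrt{98 + 184793} - \frac{39925}{7072}} = \frac{1}{\sqrt{184891} - \frac{39925}{7072}} = \frac{1}{- \frac{39925}{7072} + \sqrt{184891}}$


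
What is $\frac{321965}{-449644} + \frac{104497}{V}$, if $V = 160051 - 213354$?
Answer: $- \frac{64148149463}{23967374132} \approx -2.6765$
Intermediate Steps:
$V = -53303$
$\frac{321965}{-449644} + \frac{104497}{V} = \frac{321965}{-449644} + \frac{104497}{-53303} = 321965 \left(- \frac{1}{449644}\right) + 104497 \left(- \frac{1}{53303}\right) = - \frac{321965}{449644} - \frac{104497}{53303} = - \frac{64148149463}{23967374132}$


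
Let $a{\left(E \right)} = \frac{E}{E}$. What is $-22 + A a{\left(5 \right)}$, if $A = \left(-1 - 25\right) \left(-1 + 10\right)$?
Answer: $-256$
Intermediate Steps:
$a{\left(E \right)} = 1$
$A = -234$ ($A = \left(-26\right) 9 = -234$)
$-22 + A a{\left(5 \right)} = -22 - 234 = -256$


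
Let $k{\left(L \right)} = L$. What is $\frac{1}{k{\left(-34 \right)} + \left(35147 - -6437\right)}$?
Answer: $\frac{1}{41550} \approx 2.4067 \cdot 10^{-5}$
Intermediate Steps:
$\frac{1}{k{\left(-34 \right)} + \left(35147 - -6437\right)} = \frac{1}{-34 + \left(35147 - -6437\right)} = \frac{1}{-34 + \left(35147 + 6437\right)} = \frac{1}{-34 + 41584} = \frac{1}{41550}$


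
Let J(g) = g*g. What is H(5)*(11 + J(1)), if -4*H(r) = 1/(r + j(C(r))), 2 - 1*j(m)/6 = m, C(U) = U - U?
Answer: -3/17 ≈ -0.17647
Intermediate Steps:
C(U) = 0
j(m) = 12 - 6*m
J(g) = g²
H(r) = -1/(4*(12 + r)) (H(r) = -1/(4*(r + (12 - 6*0))) = -1/(4*(r + (12 + 0))) = -1/(4*(r + 12)) = -1/(4*(12 + r)))
H(5)*(11 + J(1)) = (-1/(48 + 4*5))*(11 + 1²) = (-1/(48 + 20))*(11 + 1) = -1/68*12 = -3/17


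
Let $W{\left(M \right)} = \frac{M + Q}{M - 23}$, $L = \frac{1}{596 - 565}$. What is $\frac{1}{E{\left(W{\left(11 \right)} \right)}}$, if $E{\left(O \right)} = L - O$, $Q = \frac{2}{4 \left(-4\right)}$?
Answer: $\frac{992}{931} \approx 1.0655$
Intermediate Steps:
$Q = - \frac{1}{8}$ ($Q = \frac{2}{-16} = 2 \left(- \frac{1}{16}\right) = - \frac{1}{8} \approx -0.125$)
$L = \frac{1}{31} \approx 0.032258$
$W{\left(M \right)} = \frac{- \frac{1}{8} + M}{-23 + M}$ ($W{\left(M \right)} = \frac{M - \frac{1}{8}}{M - 23} = \frac{- \frac{1}{8} + M}{-23 + M}$)
$E{\left(O \right)} = \frac{1}{31} - O$
$\frac{1}{E{\left(W{\left(11 \right)} \right)}} = \frac{1}{\frac{1}{31} - \frac{- \frac{1}{8} + 11}{-23 + 11}} = \frac{1}{\frac{1}{31} - \frac{1}{-12} \cdot \frac{87}{8}} = \frac{1}{\frac{1}{31} - \left(- \frac{1}{12}\right) \frac{87}{8}} = \frac{1}{\frac{1}{31} - - \frac{29}{32}} = \frac{1}{\frac{1}{31} + \frac{29}{32}} = \frac{1}{\frac{931}{992}} = \frac{992}{931}$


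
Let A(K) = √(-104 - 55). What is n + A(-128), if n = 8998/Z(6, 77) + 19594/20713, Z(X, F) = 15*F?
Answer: 2714372/310695 + I*√159 ≈ 8.7365 + 12.61*I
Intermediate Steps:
A(K) = I*√159 (A(K) = √(-159) = I*√159)
n = 2714372/310695 (n = 8998/((15*77)) + 19594/20713 = 8998/1155 + 19594*(1/20713) = 8998*(1/1155) + 19594/20713 = 818/105 + 19594/20713 = 2714372/310695 ≈ 8.7365)
n + A(-128) = 2714372/310695 + I*√159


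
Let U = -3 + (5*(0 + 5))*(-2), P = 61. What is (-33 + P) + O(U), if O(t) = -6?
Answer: 22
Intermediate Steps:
U = -53 (U = -3 + (5*5)*(-2) = -3 + 25*(-2) = -3 - 50 = -53)
(-33 + P) + O(U) = (-33 + 61) - 6 = 28 - 6 = 22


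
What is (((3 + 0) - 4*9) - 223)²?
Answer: 65536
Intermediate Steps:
(((3 + 0) - 4*9) - 223)² = ((3 - 36) - 223)² = (-33 - 223)² = (-256)² = 65536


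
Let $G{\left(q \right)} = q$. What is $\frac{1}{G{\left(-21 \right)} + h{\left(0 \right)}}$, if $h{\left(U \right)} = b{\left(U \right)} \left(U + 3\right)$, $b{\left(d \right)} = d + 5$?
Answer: $- \frac{1}{6} \approx -0.16667$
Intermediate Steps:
$b{\left(d \right)} = 5 + d$
$h{\left(U \right)} = \left(3 + U\right) \left(5 + U\right)$ ($h{\left(U \right)} = \left(5 + U\right) \left(U + 3\right) = \left(5 + U\right) \left(3 + U\right) = \left(3 + U\right) \left(5 + U\right)$)
$\frac{1}{G{\left(-21 \right)} + h{\left(0 \right)}} = \frac{1}{-21 + \left(3 + 0\right) \left(5 + 0\right)} = \frac{1}{-21 + 3 \cdot 5} = \frac{1}{-21 + 15} = \frac{1}{-6} = - \frac{1}{6}$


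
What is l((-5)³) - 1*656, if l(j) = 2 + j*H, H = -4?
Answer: -154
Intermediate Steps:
l(j) = 2 - 4*j (l(j) = 2 + j*(-4) = 2 - 4*j)
l((-5)³) - 1*656 = (2 - 4*(-5)³) - 1*656 = (2 - 4*(-125)) - 656 = (2 + 500) - 656 = 502 - 656 = -154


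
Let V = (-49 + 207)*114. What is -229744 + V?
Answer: -211732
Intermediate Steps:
V = 18012 (V = 158*114 = 18012)
-229744 + V = -229744 + 18012 = -211732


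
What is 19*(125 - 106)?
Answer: 361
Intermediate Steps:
19*(125 - 106) = 19*19 = 361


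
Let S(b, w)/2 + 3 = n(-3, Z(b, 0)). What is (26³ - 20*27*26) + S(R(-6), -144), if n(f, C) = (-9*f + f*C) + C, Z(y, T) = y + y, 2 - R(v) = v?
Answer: 3520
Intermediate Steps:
R(v) = 2 - v
Z(y, T) = 2*y
n(f, C) = C - 9*f + C*f (n(f, C) = (-9*f + C*f) + C = C - 9*f + C*f)
S(b, w) = 48 - 8*b (S(b, w) = -6 + 2*(2*b - 9*(-3) + (2*b)*(-3)) = -6 + 2*(2*b + 27 - 6*b) = -6 + 2*(27 - 4*b) = -6 + (54 - 8*b) = 48 - 8*b)
(26³ - 20*27*26) + S(R(-6), -144) = (26³ - 20*27*26) + (48 - 8*(2 - 1*(-6))) = (17576 - 540*26) + (48 - 8*(2 + 6)) = (17576 - 14040) + (48 - 8*8) = 3536 + (48 - 64) = 3536 - 16 = 3520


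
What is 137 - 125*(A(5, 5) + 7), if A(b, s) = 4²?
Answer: -2738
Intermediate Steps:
A(b, s) = 16
137 - 125*(A(5, 5) + 7) = 137 - 125*(16 + 7) = 137 - 125*23 = 137 - 2875 = -2738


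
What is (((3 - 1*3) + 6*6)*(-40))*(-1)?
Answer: 1440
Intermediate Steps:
(((3 - 1*3) + 6*6)*(-40))*(-1) = (((3 - 3) + 36)*(-40))*(-1) = ((0 + 36)*(-40))*(-1) = (36*(-40))*(-1) = -1440*(-1) = 1440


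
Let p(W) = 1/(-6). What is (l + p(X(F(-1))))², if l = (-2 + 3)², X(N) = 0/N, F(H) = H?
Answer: 25/36 ≈ 0.69444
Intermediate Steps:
X(N) = 0
p(W) = -⅙
l = 1 (l = 1² = 1)
(l + p(X(F(-1))))² = (1 - ⅙)² = (⅚)² = 25/36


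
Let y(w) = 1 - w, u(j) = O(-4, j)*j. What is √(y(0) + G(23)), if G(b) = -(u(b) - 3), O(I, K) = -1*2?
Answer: 5*√2 ≈ 7.0711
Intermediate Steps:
O(I, K) = -2
u(j) = -2*j
G(b) = 3 + 2*b (G(b) = -(-2*b - 3) = -(-3 - 2*b) = 3 + 2*b)
√(y(0) + G(23)) = √((1 - 1*0) + (3 + 2*23)) = √((1 + 0) + (3 + 46)) = √(1 + 49) = √50 = 5*√2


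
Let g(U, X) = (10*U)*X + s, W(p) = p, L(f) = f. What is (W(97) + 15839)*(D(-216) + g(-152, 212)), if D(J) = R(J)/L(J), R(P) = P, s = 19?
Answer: -5134897920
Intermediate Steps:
D(J) = 1 (D(J) = J/J = 1)
g(U, X) = 19 + 10*U*X (g(U, X) = (10*U)*X + 19 = 10*U*X + 19 = 19 + 10*U*X)
(W(97) + 15839)*(D(-216) + g(-152, 212)) = (97 + 15839)*(1 + (19 + 10*(-152)*212)) = 15936*(1 + (19 - 322240)) = 15936*(1 - 322221) = 15936*(-322220) = -5134897920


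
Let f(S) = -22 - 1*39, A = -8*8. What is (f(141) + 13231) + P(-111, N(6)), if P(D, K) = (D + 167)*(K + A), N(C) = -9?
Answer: 9082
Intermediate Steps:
A = -64
P(D, K) = (-64 + K)*(167 + D) (P(D, K) = (D + 167)*(K - 64) = (167 + D)*(-64 + K) = (-64 + K)*(167 + D))
f(S) = -61 (f(S) = -22 - 39 = -61)
(f(141) + 13231) + P(-111, N(6)) = (-61 + 13231) + (-10688 - 64*(-111) + 167*(-9) - 111*(-9)) = 13170 + (-10688 + 7104 - 1503 + 999) = 13170 - 4088 = 9082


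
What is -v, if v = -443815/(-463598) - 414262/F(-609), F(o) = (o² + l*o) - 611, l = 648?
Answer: -101431627853/5647087238 ≈ -17.962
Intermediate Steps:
F(o) = -611 + o² + 648*o (F(o) = (o² + 648*o) - 611 = -611 + o² + 648*o)
v = 101431627853/5647087238 (v = -443815/(-463598) - 414262/(-611 + (-609)² + 648*(-609)) = -443815*(-1/463598) - 414262/(-611 + 370881 - 394632) = 443815/463598 - 414262/(-24362) = 443815/463598 - 414262*(-1/24362) = 443815/463598 + 207131/12181 = 101431627853/5647087238 ≈ 17.962)
-v = -1*101431627853/5647087238 = -101431627853/5647087238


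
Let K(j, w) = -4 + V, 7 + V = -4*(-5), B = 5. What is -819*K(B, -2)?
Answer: -7371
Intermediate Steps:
V = 13 (V = -7 - 4*(-5) = -7 + 20 = 13)
K(j, w) = 9 (K(j, w) = -4 + 13 = 9)
-819*K(B, -2) = -819*9 = -7371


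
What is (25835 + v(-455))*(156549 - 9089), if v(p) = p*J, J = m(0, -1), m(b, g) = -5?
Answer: 4145100600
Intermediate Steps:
J = -5
v(p) = -5*p (v(p) = p*(-5) = -5*p)
(25835 + v(-455))*(156549 - 9089) = (25835 - 5*(-455))*(156549 - 9089) = (25835 + 2275)*147460 = 28110*147460 = 4145100600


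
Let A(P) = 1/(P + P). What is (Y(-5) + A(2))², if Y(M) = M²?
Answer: 10201/16 ≈ 637.56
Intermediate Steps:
A(P) = 1/(2*P)
(Y(-5) + A(2))² = ((-5)² + (½)/2)² = (25 + (½)*(½))² = (25 + ¼)² = (101/4)² = 10201/16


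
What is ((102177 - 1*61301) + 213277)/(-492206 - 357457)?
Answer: -254153/849663 ≈ -0.29912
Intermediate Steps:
((102177 - 1*61301) + 213277)/(-492206 - 357457) = ((102177 - 61301) + 213277)/(-849663) = (40876 + 213277)*(-1/849663) = 254153*(-1/849663) = -254153/849663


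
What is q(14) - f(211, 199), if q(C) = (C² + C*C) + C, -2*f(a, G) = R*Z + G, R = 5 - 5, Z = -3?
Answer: 1011/2 ≈ 505.50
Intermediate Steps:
R = 0
f(a, G) = -G/2 (f(a, G) = -(0*(-3) + G)/2 = -(0 + G)/2 = -G/2)
q(C) = C + 2*C² (q(C) = (C² + C²) + C = 2*C² + C = C + 2*C²)
q(14) - f(211, 199) = 14*(1 + 2*14) - (-1)*199/2 = 14*(1 + 28) - 1*(-199/2) = 14*29 + 199/2 = 406 + 199/2 = 1011/2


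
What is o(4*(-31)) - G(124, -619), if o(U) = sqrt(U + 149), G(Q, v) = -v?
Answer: -614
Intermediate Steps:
o(U) = sqrt(149 + U)
o(4*(-31)) - G(124, -619) = sqrt(149 + 4*(-31)) - (-1)*(-619) = sqrt(149 - 124) - 1*619 = sqrt(25) - 619 = 5 - 619 = -614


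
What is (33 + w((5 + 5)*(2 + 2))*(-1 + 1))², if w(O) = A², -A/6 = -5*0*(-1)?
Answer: 1089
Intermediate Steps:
A = 0 (A = -6*(-5*0)*(-1) = -0*(-1) = -6*0 = 0)
w(O) = 0 (w(O) = 0² = 0)
(33 + w((5 + 5)*(2 + 2))*(-1 + 1))² = (33 + 0*(-1 + 1))² = (33 + 0*0)² = (33 + 0)² = 33² = 1089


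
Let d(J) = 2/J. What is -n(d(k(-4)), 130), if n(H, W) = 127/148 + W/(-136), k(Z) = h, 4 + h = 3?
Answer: 123/1258 ≈ 0.097774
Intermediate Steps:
h = -1 (h = -4 + 3 = -1)
k(Z) = -1
n(H, W) = 127/148 - W/136 (n(H, W) = 127*(1/148) + W*(-1/136) = 127/148 - W/136)
-n(d(k(-4)), 130) = -(127/148 - 1/136*130) = -(127/148 - 65/68) = -1*(-123/1258) = 123/1258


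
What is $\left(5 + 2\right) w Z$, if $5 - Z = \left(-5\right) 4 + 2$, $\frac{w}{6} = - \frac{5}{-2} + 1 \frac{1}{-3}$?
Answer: $2093$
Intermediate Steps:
$w = 13$ ($w = 6 \left(- \frac{5}{-2} + 1 \frac{1}{-3}\right) = 6 \left(\left(-5\right) \left(- \frac{1}{2}\right) + 1 \left(- \frac{1}{3}\right)\right) = 6 \left(\frac{5}{2} - \frac{1}{3}\right) = 6 \cdot \frac{13}{6} = 13$)
$Z = 23$ ($Z = 5 - \left(\left(-5\right) 4 + 2\right) = 5 - \left(-20 + 2\right) = 5 - -18 = 5 + 18 = 23$)
$\left(5 + 2\right) w Z = \left(5 + 2\right) 13 \cdot 23 = 7 \cdot 299 = 2093$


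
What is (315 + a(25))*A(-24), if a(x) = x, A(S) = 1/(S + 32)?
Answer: 85/2 ≈ 42.500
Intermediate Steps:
A(S) = 1/(32 + S)
(315 + a(25))*A(-24) = (315 + 25)/(32 - 24) = 340/8 = 340*(⅛) = 85/2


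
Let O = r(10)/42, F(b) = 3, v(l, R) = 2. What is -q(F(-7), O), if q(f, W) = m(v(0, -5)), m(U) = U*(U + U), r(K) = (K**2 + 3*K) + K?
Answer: -8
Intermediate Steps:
r(K) = K**2 + 4*K
m(U) = 2*U**2 (m(U) = U*(2*U) = 2*U**2)
O = 10/3 (O = (10*(4 + 10))/42 = (10*14)*(1/42) = 140*(1/42) = 10/3 ≈ 3.3333)
q(f, W) = 8 (q(f, W) = 2*2**2 = 2*4 = 8)
-q(F(-7), O) = -1*8 = -8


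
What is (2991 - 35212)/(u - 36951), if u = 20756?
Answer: 32221/16195 ≈ 1.9896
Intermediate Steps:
(2991 - 35212)/(u - 36951) = (2991 - 35212)/(20756 - 36951) = -32221/(-16195) = -32221*(-1/16195) = 32221/16195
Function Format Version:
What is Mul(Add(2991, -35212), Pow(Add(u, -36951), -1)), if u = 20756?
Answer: Rational(32221, 16195) ≈ 1.9896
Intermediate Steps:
Mul(Add(2991, -35212), Pow(Add(u, -36951), -1)) = Mul(Add(2991, -35212), Pow(Add(20756, -36951), -1)) = Mul(-32221, Pow(-16195, -1)) = Mul(-32221, Rational(-1, 16195)) = Rational(32221, 16195)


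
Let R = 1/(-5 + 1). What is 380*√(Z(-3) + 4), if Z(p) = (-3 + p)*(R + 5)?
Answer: 1330*I*√2 ≈ 1880.9*I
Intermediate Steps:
R = -¼ (R = 1/(-4) = -¼ ≈ -0.25000)
Z(p) = -57/4 + 19*p/4 (Z(p) = (-3 + p)*(-¼ + 5) = (-3 + p)*(19/4) = -57/4 + 19*p/4)
380*√(Z(-3) + 4) = 380*√((-57/4 + (19/4)*(-3)) + 4) = 380*√((-57/4 - 57/4) + 4) = 380*√(-57/2 + 4) = 380*√(-49/2) = 380*(7*I*√2/2) = 1330*I*√2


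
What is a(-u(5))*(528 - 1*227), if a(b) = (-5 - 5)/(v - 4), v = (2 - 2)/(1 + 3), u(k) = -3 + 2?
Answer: 1505/2 ≈ 752.50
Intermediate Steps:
u(k) = -1
v = 0 (v = 0/4 = 0*(¼) = 0)
a(b) = 5/2 (a(b) = (-5 - 5)/(0 - 4) = -10/(-4) = -10*(-¼) = 5/2)
a(-u(5))*(528 - 1*227) = 5*(528 - 1*227)/2 = 5*(528 - 227)/2 = (5/2)*301 = 1505/2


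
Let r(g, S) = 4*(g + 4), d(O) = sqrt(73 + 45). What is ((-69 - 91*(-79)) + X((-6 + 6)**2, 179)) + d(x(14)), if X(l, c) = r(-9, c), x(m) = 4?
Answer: 7100 + sqrt(118) ≈ 7110.9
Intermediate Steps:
d(O) = sqrt(118)
r(g, S) = 16 + 4*g (r(g, S) = 4*(4 + g) = 16 + 4*g)
X(l, c) = -20 (X(l, c) = 16 + 4*(-9) = 16 - 36 = -20)
((-69 - 91*(-79)) + X((-6 + 6)**2, 179)) + d(x(14)) = ((-69 - 91*(-79)) - 20) + sqrt(118) = ((-69 + 7189) - 20) + sqrt(118) = (7120 - 20) + sqrt(118) = 7100 + sqrt(118)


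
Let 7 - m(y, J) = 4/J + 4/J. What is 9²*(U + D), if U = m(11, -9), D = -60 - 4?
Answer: -4545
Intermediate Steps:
D = -64
m(y, J) = 7 - 8/J (m(y, J) = 7 - (4/J + 4/J) = 7 - 8/J)
U = 71/9 (U = 7 - 8/(-9) = 7 - 8*(-⅑) = 7 + 8/9 = 71/9 ≈ 7.8889)
9²*(U + D) = 9²*(71/9 - 64) = 81*(-505/9) = -4545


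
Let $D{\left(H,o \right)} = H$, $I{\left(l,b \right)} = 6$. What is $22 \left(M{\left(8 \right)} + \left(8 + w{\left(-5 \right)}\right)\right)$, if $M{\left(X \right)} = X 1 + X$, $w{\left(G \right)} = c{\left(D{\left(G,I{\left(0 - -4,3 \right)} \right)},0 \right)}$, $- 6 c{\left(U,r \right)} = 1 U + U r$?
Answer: $\frac{1639}{3} \approx 546.33$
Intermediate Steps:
$c{\left(U,r \right)} = - \frac{U}{6} - \frac{U r}{6}$ ($c{\left(U,r \right)} = - \frac{1 U + U r}{6} = - \frac{U + U r}{6} = - \frac{U}{6} - \frac{U r}{6}$)
$w{\left(G \right)} = - \frac{G}{6}$ ($w{\left(G \right)} = - \frac{G \left(1 + 0\right)}{6} = \left(- \frac{1}{6}\right) G 1 = - \frac{G}{6}$)
$M{\left(X \right)} = 2 X$ ($M{\left(X \right)} = X + X = 2 X$)
$22 \left(M{\left(8 \right)} + \left(8 + w{\left(-5 \right)}\right)\right) = 22 \left(2 \cdot 8 + \left(8 - - \frac{5}{6}\right)\right) = 22 \left(16 + \left(8 + \frac{5}{6}\right)\right) = 22 \left(16 + \frac{53}{6}\right) = 22 \cdot \frac{149}{6} = \frac{1639}{3}$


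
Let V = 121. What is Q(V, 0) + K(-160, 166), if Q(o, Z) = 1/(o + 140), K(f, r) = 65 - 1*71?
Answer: -1565/261 ≈ -5.9962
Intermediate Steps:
K(f, r) = -6 (K(f, r) = 65 - 71 = -6)
Q(o, Z) = 1/(140 + o)
Q(V, 0) + K(-160, 166) = 1/(140 + 121) - 6 = 1/261 - 6 = -1565/261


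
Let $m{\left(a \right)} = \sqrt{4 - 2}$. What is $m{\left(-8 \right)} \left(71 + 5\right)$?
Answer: $76 \sqrt{2} \approx 107.48$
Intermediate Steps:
$m{\left(a \right)} = \sqrt{2}$
$m{\left(-8 \right)} \left(71 + 5\right) = \sqrt{2} \left(71 + 5\right) = \sqrt{2} \cdot 76 = 76 \sqrt{2}$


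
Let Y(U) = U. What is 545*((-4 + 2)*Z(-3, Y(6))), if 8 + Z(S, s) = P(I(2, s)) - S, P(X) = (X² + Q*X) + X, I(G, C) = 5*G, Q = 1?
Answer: -125350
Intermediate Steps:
P(X) = X² + 2*X (P(X) = (X² + 1*X) + X = (X² + X) + X = (X + X²) + X = X² + 2*X)
Z(S, s) = 112 - S (Z(S, s) = -8 + ((5*2)*(2 + 5*2) - S) = -8 + (10*(2 + 10) - S) = -8 + (10*12 - S) = -8 + (120 - S) = 112 - S)
545*((-4 + 2)*Z(-3, Y(6))) = 545*((-4 + 2)*(112 - 1*(-3))) = 545*(-2*(112 + 3)) = 545*(-2*115) = 545*(-230) = -125350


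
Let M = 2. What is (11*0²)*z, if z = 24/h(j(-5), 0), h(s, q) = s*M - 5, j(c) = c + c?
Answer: 0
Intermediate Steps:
j(c) = 2*c
h(s, q) = -5 + 2*s (h(s, q) = s*2 - 5 = 2*s - 5 = -5 + 2*s)
z = -24/25 (z = 24/(-5 + 2*(2*(-5))) = 24/(-5 + 2*(-10)) = 24/(-5 - 20) = 24/(-25) = 24*(-1/25) = -24/25 ≈ -0.96000)
(11*0²)*z = (11*0²)*(-24/25) = (11*0)*(-24/25) = 0*(-24/25) = 0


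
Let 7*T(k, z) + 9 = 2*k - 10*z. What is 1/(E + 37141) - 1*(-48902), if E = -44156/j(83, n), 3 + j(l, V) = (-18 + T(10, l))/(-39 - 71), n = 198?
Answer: 118339465801/2419931 ≈ 48902.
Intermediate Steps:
T(k, z) = -9/7 - 10*z/7 + 2*k/7 (T(k, z) = -9/7 + (2*k - 10*z)/7 = -9/7 + (-10*z + 2*k)/7 = -9/7 + (-10*z/7 + 2*k/7) = -9/7 - 10*z/7 + 2*k/7)
j(l, V) = -439/154 + l/77 (j(l, V) = -3 + (-18 + (-9/7 - 10*l/7 + (2/7)*10))/(-39 - 71) = -3 + (-18 + (-9/7 - 10*l/7 + 20/7))/(-110) = -3 + (-18 + (11/7 - 10*l/7))*(-1/110) = -3 + (-115/7 - 10*l/7)*(-1/110) = -3 + (23/154 + l/77) = -439/154 + l/77)
E = 971432/39 (E = -44156/(-439/154 + (1/77)*83) = -44156/(-439/154 + 83/77) = -44156/(-39/22) = -44156*(-22/39) = 971432/39 ≈ 24909.)
1/(E + 37141) - 1*(-48902) = 1/(971432/39 + 37141) - 1*(-48902) = 1/(2419931/39) + 48902 = 39/2419931 + 48902 = 118339465801/2419931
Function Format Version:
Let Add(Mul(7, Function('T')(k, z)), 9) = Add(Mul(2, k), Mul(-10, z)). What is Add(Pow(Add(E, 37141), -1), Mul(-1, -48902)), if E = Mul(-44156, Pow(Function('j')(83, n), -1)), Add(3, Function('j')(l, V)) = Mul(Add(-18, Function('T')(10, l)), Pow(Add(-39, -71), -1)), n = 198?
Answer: Rational(118339465801, 2419931) ≈ 48902.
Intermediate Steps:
Function('T')(k, z) = Add(Rational(-9, 7), Mul(Rational(-10, 7), z), Mul(Rational(2, 7), k)) (Function('T')(k, z) = Add(Rational(-9, 7), Mul(Rational(1, 7), Add(Mul(2, k), Mul(-10, z)))) = Add(Rational(-9, 7), Mul(Rational(1, 7), Add(Mul(-10, z), Mul(2, k)))) = Add(Rational(-9, 7), Add(Mul(Rational(-10, 7), z), Mul(Rational(2, 7), k))) = Add(Rational(-9, 7), Mul(Rational(-10, 7), z), Mul(Rational(2, 7), k)))
Function('j')(l, V) = Add(Rational(-439, 154), Mul(Rational(1, 77), l)) (Function('j')(l, V) = Add(-3, Mul(Add(-18, Add(Rational(-9, 7), Mul(Rational(-10, 7), l), Mul(Rational(2, 7), 10))), Pow(Add(-39, -71), -1))) = Add(-3, Mul(Add(-18, Add(Rational(-9, 7), Mul(Rational(-10, 7), l), Rational(20, 7))), Pow(-110, -1))) = Add(-3, Mul(Add(-18, Add(Rational(11, 7), Mul(Rational(-10, 7), l))), Rational(-1, 110))) = Add(-3, Mul(Add(Rational(-115, 7), Mul(Rational(-10, 7), l)), Rational(-1, 110))) = Add(-3, Add(Rational(23, 154), Mul(Rational(1, 77), l))) = Add(Rational(-439, 154), Mul(Rational(1, 77), l)))
E = Rational(971432, 39) (E = Mul(-44156, Pow(Add(Rational(-439, 154), Mul(Rational(1, 77), 83)), -1)) = Mul(-44156, Pow(Add(Rational(-439, 154), Rational(83, 77)), -1)) = Mul(-44156, Pow(Rational(-39, 22), -1)) = Mul(-44156, Rational(-22, 39)) = Rational(971432, 39) ≈ 24909.)
Add(Pow(Add(E, 37141), -1), Mul(-1, -48902)) = Add(Pow(Add(Rational(971432, 39), 37141), -1), Mul(-1, -48902)) = Add(Pow(Rational(2419931, 39), -1), 48902) = Add(Rational(39, 2419931), 48902) = Rational(118339465801, 2419931)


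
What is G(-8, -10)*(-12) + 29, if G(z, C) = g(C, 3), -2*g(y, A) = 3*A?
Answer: 83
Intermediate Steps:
g(y, A) = -3*A/2
G(z, C) = -9/2 (G(z, C) = -3/2*3 = -9/2)
G(-8, -10)*(-12) + 29 = -9/2*(-12) + 29 = 54 + 29 = 83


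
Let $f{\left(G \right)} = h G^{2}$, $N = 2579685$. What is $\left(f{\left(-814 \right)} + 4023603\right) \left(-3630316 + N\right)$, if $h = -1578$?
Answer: $1094287749120435$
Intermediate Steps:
$f{\left(G \right)} = - 1578 G^{2}$
$\left(f{\left(-814 \right)} + 4023603\right) \left(-3630316 + N\right) = \left(- 1578 \left(-814\right)^{2} + 4023603\right) \left(-3630316 + 2579685\right) = \left(\left(-1578\right) 662596 + 4023603\right) \left(-1050631\right) = \left(-1045576488 + 4023603\right) \left(-1050631\right) = \left(-1041552885\right) \left(-1050631\right) = 1094287749120435$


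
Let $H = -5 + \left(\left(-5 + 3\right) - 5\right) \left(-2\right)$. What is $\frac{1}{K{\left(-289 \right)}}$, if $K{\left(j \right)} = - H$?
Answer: $- \frac{1}{9} \approx -0.11111$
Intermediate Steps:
$H = 9$ ($H = -5 + \left(-2 - 5\right) \left(-2\right) = -5 - -14 = -5 + 14 = 9$)
$K{\left(j \right)} = -9$ ($K{\left(j \right)} = \left(-1\right) 9 = -9$)
$\frac{1}{K{\left(-289 \right)}} = \frac{1}{-9} = - \frac{1}{9}$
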